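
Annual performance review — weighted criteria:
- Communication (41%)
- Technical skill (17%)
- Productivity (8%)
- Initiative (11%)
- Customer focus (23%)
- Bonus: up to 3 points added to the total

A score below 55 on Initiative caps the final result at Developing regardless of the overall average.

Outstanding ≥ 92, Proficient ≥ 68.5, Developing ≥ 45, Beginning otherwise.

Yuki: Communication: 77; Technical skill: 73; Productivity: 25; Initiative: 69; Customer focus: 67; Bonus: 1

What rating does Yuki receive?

Proficient

Initiative score 69 ≥ 55: minimum met.
Weighted total:
  Communication 77 × 0.41 = 31.57
  Technical skill 73 × 0.17 = 12.41
  Productivity 25 × 0.08 = 2
  Initiative 69 × 0.11 = 7.59
  Customer focus 67 × 0.23 = 15.41
Sum = 68.98
Bonus: 68.98 + 1 = 69.98
69.98 is ≥ 68.5 and < 92 → Proficient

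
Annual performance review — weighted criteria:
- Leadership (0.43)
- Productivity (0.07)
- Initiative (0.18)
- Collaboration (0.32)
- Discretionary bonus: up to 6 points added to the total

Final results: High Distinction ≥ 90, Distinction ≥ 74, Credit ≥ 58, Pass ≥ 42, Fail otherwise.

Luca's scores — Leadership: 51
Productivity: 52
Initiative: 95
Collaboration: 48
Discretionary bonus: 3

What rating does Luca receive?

Credit

Weighted total:
  Leadership 51 × 0.43 = 21.93
  Productivity 52 × 0.07 = 3.64
  Initiative 95 × 0.18 = 17.1
  Collaboration 48 × 0.32 = 15.36
Sum = 58.03
Discretionary bonus: 58.03 + 3 = 61.03
61.03 is ≥ 58 and < 74 → Credit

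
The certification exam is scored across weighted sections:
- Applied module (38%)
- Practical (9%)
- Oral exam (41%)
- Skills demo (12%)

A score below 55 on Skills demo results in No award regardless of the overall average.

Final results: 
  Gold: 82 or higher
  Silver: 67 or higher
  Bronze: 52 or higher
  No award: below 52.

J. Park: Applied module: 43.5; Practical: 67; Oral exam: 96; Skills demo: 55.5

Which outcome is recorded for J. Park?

Skills demo score 55.5 ≥ 55: minimum met.
Weighted total:
  Applied module 43.5 × 0.38 = 16.53
  Practical 67 × 0.09 = 6.03
  Oral exam 96 × 0.41 = 39.36
  Skills demo 55.5 × 0.12 = 6.66
Sum = 68.58
68.58 is ≥ 67 and < 82 → Silver

Silver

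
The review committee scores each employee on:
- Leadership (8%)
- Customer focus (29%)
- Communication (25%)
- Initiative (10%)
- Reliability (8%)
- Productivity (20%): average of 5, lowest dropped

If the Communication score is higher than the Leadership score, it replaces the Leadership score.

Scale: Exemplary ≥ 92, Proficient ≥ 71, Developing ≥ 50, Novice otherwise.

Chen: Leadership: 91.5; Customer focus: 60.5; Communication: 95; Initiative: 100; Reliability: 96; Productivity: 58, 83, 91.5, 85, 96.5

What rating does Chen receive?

Proficient

Productivity: drop 58 → average of remaining 4 = 356/4 = 89
Communication (95) > Leadership (91.5), so Leadership counts as 95.
Weighted total:
  Leadership 95 × 0.08 = 7.6
  Customer focus 60.5 × 0.29 = 17.545
  Communication 95 × 0.25 = 23.75
  Initiative 100 × 0.1 = 10
  Reliability 96 × 0.08 = 7.68
  Productivity 89 × 0.2 = 17.8
Sum = 84.375
84.375 is ≥ 71 and < 92 → Proficient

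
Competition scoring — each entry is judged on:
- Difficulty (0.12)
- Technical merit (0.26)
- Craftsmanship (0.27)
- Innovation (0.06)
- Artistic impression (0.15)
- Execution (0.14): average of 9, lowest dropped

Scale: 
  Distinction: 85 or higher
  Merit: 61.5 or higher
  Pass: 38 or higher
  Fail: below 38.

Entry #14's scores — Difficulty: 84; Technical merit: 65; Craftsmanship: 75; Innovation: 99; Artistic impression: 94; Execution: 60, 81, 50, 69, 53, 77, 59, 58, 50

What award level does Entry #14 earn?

Merit

Execution: drop 50 → average of remaining 8 = 507/8 = 63.375
Weighted total:
  Difficulty 84 × 0.12 = 10.08
  Technical merit 65 × 0.26 = 16.9
  Craftsmanship 75 × 0.27 = 20.25
  Innovation 99 × 0.06 = 5.94
  Artistic impression 94 × 0.15 = 14.1
  Execution 63.375 × 0.14 = 8.8725
Sum = 76.1425
76.1425 is ≥ 61.5 and < 85 → Merit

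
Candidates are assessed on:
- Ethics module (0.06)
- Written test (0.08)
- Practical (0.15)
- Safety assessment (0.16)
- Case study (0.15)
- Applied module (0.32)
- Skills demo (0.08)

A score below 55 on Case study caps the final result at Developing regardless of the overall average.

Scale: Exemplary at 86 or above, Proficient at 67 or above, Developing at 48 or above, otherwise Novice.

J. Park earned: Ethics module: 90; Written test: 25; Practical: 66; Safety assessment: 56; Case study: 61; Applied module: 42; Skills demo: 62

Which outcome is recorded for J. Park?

Developing

Case study score 61 ≥ 55: minimum met.
Weighted total:
  Ethics module 90 × 0.06 = 5.4
  Written test 25 × 0.08 = 2
  Practical 66 × 0.15 = 9.9
  Safety assessment 56 × 0.16 = 8.96
  Case study 61 × 0.15 = 9.15
  Applied module 42 × 0.32 = 13.44
  Skills demo 62 × 0.08 = 4.96
Sum = 53.81
53.81 is ≥ 48 and < 67 → Developing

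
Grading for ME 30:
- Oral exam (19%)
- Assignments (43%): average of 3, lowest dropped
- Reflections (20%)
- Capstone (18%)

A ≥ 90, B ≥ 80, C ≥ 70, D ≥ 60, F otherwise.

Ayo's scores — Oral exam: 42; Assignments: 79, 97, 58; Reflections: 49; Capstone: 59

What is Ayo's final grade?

Assignments: drop 58 → average of remaining 2 = 176/2 = 88
Weighted total:
  Oral exam 42 × 0.19 = 7.98
  Assignments 88 × 0.43 = 37.84
  Reflections 49 × 0.2 = 9.8
  Capstone 59 × 0.18 = 10.62
Sum = 66.24
66.24 is ≥ 60 and < 70 → D

D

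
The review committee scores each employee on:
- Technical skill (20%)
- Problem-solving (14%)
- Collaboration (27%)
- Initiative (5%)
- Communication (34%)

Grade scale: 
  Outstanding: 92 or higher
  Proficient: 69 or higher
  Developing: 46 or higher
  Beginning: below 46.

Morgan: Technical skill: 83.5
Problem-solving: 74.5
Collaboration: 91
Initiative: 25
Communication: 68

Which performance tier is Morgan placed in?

Proficient

Weighted total:
  Technical skill 83.5 × 0.2 = 16.7
  Problem-solving 74.5 × 0.14 = 10.43
  Collaboration 91 × 0.27 = 24.57
  Initiative 25 × 0.05 = 1.25
  Communication 68 × 0.34 = 23.12
Sum = 76.07
76.07 is ≥ 69 and < 92 → Proficient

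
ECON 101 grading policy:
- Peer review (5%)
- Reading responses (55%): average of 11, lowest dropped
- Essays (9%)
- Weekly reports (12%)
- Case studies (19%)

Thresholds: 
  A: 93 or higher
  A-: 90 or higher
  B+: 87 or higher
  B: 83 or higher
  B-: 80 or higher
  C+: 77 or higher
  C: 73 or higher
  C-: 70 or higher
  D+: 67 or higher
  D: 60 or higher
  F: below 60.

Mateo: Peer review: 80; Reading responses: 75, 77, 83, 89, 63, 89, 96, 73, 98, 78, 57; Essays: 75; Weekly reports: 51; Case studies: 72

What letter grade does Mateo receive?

C

Reading responses: drop 57 → average of remaining 10 = 821/10 = 82.1
Weighted total:
  Peer review 80 × 0.05 = 4
  Reading responses 82.1 × 0.55 = 45.155
  Essays 75 × 0.09 = 6.75
  Weekly reports 51 × 0.12 = 6.12
  Case studies 72 × 0.19 = 13.68
Sum = 75.705
75.705 is ≥ 73 and < 77 → C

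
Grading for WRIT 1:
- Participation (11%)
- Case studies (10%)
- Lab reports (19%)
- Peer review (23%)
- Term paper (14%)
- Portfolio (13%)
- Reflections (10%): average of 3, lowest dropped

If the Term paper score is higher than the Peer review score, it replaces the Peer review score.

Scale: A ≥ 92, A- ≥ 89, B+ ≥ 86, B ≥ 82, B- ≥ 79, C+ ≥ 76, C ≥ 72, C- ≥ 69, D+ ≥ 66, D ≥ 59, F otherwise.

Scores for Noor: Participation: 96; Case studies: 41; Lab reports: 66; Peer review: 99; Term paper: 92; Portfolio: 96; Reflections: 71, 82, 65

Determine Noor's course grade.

B

Reflections: drop 65 → average of remaining 2 = 153/2 = 76.5
Term paper (92) ≤ Peer review (99), so Peer review stays at 99.
Weighted total:
  Participation 96 × 0.11 = 10.56
  Case studies 41 × 0.1 = 4.1
  Lab reports 66 × 0.19 = 12.54
  Peer review 99 × 0.23 = 22.77
  Term paper 92 × 0.14 = 12.88
  Portfolio 96 × 0.13 = 12.48
  Reflections 76.5 × 0.1 = 7.65
Sum = 82.98
82.98 is ≥ 82 and < 86 → B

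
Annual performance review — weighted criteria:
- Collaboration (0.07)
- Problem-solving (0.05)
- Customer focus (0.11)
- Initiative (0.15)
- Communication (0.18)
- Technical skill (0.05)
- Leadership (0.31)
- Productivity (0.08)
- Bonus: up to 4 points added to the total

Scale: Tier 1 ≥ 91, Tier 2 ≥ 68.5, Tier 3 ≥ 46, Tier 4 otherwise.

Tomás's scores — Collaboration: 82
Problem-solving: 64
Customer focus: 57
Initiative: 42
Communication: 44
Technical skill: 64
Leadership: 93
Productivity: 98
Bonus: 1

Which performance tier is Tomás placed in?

Weighted total:
  Collaboration 82 × 0.07 = 5.74
  Problem-solving 64 × 0.05 = 3.2
  Customer focus 57 × 0.11 = 6.27
  Initiative 42 × 0.15 = 6.3
  Communication 44 × 0.18 = 7.92
  Technical skill 64 × 0.05 = 3.2
  Leadership 93 × 0.31 = 28.83
  Productivity 98 × 0.08 = 7.84
Sum = 69.3
Bonus: 69.3 + 1 = 70.3
70.3 is ≥ 68.5 and < 91 → Tier 2

Tier 2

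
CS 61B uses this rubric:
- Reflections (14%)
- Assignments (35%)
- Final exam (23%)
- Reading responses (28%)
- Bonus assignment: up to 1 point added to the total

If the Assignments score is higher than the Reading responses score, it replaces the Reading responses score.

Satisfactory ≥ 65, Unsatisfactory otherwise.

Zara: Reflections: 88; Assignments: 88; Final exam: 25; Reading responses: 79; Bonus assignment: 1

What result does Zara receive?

Assignments (88) > Reading responses (79), so Reading responses counts as 88.
Weighted total:
  Reflections 88 × 0.14 = 12.32
  Assignments 88 × 0.35 = 30.8
  Final exam 25 × 0.23 = 5.75
  Reading responses 88 × 0.28 = 24.64
Sum = 73.51
Bonus assignment: 73.51 + 1 = 74.51
74.51 ≥ 65 → Satisfactory

Satisfactory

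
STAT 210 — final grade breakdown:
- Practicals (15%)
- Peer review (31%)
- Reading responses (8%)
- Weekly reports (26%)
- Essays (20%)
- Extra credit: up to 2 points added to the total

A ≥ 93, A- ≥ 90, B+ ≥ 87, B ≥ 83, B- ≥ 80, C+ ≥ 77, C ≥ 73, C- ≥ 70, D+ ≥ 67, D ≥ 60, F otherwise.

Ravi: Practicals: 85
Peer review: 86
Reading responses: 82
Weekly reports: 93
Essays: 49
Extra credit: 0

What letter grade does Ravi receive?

C+

Weighted total:
  Practicals 85 × 0.15 = 12.75
  Peer review 86 × 0.31 = 26.66
  Reading responses 82 × 0.08 = 6.56
  Weekly reports 93 × 0.26 = 24.18
  Essays 49 × 0.2 = 9.8
Sum = 79.95
Extra credit: 79.95 + 0 = 79.95
79.95 is ≥ 77 and < 80 → C+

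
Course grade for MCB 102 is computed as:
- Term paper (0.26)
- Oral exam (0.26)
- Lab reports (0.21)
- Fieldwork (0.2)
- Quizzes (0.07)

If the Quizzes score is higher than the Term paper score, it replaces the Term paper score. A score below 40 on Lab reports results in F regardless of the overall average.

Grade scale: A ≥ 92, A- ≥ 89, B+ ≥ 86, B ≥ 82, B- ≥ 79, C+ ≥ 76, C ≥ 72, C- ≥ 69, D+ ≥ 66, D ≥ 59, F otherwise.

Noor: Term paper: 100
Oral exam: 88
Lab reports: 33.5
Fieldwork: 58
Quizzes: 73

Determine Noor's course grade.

F

Quizzes (73) ≤ Term paper (100), so Term paper stays at 100.
Lab reports score 33.5 < 40: minimum not met.
Weighted total:
  Term paper 100 × 0.26 = 26
  Oral exam 88 × 0.26 = 22.88
  Lab reports 33.5 × 0.21 = 7.035
  Fieldwork 58 × 0.2 = 11.6
  Quizzes 73 × 0.07 = 5.11
Sum = 72.625
Because the Lab reports minimum was not met, the result is F.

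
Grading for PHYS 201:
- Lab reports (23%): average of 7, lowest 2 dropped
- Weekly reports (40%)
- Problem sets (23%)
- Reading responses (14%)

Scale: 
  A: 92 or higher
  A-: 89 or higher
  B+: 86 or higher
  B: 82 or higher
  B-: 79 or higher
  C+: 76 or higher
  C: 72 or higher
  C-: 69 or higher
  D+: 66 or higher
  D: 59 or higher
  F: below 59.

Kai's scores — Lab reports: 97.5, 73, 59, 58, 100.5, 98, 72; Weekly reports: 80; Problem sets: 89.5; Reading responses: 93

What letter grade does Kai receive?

B

Lab reports: drop 58, 59 → average of remaining 5 = 441/5 = 88.2
Weighted total:
  Lab reports 88.2 × 0.23 = 20.286
  Weekly reports 80 × 0.4 = 32
  Problem sets 89.5 × 0.23 = 20.585
  Reading responses 93 × 0.14 = 13.02
Sum = 85.891
85.891 is ≥ 82 and < 86 → B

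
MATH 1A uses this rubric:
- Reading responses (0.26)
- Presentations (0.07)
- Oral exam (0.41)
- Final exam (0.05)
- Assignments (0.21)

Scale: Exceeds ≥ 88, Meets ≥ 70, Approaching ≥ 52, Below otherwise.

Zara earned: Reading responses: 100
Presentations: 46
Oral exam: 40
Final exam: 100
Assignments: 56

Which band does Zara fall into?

Weighted total:
  Reading responses 100 × 0.26 = 26
  Presentations 46 × 0.07 = 3.22
  Oral exam 40 × 0.41 = 16.4
  Final exam 100 × 0.05 = 5
  Assignments 56 × 0.21 = 11.76
Sum = 62.38
62.38 is ≥ 52 and < 70 → Approaching

Approaching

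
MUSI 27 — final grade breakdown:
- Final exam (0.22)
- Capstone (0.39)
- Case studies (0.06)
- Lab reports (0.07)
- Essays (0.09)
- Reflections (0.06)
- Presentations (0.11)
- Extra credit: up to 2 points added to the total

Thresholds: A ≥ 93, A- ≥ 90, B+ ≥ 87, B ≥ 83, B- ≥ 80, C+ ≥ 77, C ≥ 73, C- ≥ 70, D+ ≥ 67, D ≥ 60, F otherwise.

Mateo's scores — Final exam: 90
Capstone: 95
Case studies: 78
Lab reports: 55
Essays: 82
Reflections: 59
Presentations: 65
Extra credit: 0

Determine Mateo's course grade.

B

Weighted total:
  Final exam 90 × 0.22 = 19.8
  Capstone 95 × 0.39 = 37.05
  Case studies 78 × 0.06 = 4.68
  Lab reports 55 × 0.07 = 3.85
  Essays 82 × 0.09 = 7.38
  Reflections 59 × 0.06 = 3.54
  Presentations 65 × 0.11 = 7.15
Sum = 83.45
Extra credit: 83.45 + 0 = 83.45
83.45 is ≥ 83 and < 87 → B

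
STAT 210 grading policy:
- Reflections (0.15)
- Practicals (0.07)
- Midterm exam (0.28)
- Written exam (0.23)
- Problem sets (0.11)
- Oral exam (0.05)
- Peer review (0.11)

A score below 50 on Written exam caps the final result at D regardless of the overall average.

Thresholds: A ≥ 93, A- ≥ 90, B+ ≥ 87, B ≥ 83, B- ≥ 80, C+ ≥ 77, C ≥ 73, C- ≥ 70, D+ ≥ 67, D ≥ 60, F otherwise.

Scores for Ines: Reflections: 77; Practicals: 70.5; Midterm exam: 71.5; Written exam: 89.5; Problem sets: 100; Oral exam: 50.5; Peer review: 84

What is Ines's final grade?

Written exam score 89.5 ≥ 50: minimum met.
Weighted total:
  Reflections 77 × 0.15 = 11.55
  Practicals 70.5 × 0.07 = 4.935
  Midterm exam 71.5 × 0.28 = 20.02
  Written exam 89.5 × 0.23 = 20.585
  Problem sets 100 × 0.11 = 11
  Oral exam 50.5 × 0.05 = 2.525
  Peer review 84 × 0.11 = 9.24
Sum = 79.855
79.855 is ≥ 77 and < 80 → C+

C+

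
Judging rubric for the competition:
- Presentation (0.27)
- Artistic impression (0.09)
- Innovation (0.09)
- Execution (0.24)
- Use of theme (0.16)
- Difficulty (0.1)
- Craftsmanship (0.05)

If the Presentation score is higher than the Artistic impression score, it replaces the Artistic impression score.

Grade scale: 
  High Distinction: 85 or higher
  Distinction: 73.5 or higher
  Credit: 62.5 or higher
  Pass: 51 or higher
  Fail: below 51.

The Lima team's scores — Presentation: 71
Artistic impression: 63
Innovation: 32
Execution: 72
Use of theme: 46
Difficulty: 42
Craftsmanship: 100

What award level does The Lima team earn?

Presentation (71) > Artistic impression (63), so Artistic impression counts as 71.
Weighted total:
  Presentation 71 × 0.27 = 19.17
  Artistic impression 71 × 0.09 = 6.39
  Innovation 32 × 0.09 = 2.88
  Execution 72 × 0.24 = 17.28
  Use of theme 46 × 0.16 = 7.36
  Difficulty 42 × 0.1 = 4.2
  Craftsmanship 100 × 0.05 = 5
Sum = 62.28
62.28 is ≥ 51 and < 62.5 → Pass

Pass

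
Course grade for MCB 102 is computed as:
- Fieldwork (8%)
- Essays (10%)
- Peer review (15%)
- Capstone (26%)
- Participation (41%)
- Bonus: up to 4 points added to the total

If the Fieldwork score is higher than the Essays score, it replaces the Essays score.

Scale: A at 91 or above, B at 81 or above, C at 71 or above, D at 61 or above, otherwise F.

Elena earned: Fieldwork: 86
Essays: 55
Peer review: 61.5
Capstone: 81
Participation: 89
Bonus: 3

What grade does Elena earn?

B

Fieldwork (86) > Essays (55), so Essays counts as 86.
Weighted total:
  Fieldwork 86 × 0.08 = 6.88
  Essays 86 × 0.1 = 8.6
  Peer review 61.5 × 0.15 = 9.225
  Capstone 81 × 0.26 = 21.06
  Participation 89 × 0.41 = 36.49
Sum = 82.255
Bonus: 82.255 + 3 = 85.255
85.255 is ≥ 81 and < 91 → B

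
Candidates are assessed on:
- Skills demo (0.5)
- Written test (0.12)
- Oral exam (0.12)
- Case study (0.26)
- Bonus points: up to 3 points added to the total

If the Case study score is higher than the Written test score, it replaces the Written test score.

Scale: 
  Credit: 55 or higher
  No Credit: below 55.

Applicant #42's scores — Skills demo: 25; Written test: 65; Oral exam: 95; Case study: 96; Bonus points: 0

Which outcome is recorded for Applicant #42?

Case study (96) > Written test (65), so Written test counts as 96.
Weighted total:
  Skills demo 25 × 0.5 = 12.5
  Written test 96 × 0.12 = 11.52
  Oral exam 95 × 0.12 = 11.4
  Case study 96 × 0.26 = 24.96
Sum = 60.38
Bonus points: 60.38 + 0 = 60.38
60.38 ≥ 55 → Credit

Credit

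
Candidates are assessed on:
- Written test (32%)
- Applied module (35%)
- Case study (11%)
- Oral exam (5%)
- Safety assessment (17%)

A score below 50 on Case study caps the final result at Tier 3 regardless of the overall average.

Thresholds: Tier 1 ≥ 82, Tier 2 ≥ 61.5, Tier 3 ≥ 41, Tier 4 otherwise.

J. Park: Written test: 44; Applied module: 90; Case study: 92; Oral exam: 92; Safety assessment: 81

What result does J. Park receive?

Tier 2

Case study score 92 ≥ 50: minimum met.
Weighted total:
  Written test 44 × 0.32 = 14.08
  Applied module 90 × 0.35 = 31.5
  Case study 92 × 0.11 = 10.12
  Oral exam 92 × 0.05 = 4.6
  Safety assessment 81 × 0.17 = 13.77
Sum = 74.07
74.07 is ≥ 61.5 and < 82 → Tier 2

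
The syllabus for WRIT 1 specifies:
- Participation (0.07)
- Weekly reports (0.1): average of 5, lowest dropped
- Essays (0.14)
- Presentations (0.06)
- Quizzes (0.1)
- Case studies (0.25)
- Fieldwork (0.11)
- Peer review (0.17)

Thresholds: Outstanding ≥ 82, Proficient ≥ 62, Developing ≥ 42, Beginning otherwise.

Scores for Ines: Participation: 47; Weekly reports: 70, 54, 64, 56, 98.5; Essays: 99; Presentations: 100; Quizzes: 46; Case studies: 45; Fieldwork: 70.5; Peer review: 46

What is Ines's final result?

Developing

Weekly reports: drop 54 → average of remaining 4 = 288.5/4 = 72.125
Weighted total:
  Participation 47 × 0.07 = 3.29
  Weekly reports 72.125 × 0.1 = 7.2125
  Essays 99 × 0.14 = 13.86
  Presentations 100 × 0.06 = 6
  Quizzes 46 × 0.1 = 4.6
  Case studies 45 × 0.25 = 11.25
  Fieldwork 70.5 × 0.11 = 7.755
  Peer review 46 × 0.17 = 7.82
Sum = 61.7875
61.7875 is ≥ 42 and < 62 → Developing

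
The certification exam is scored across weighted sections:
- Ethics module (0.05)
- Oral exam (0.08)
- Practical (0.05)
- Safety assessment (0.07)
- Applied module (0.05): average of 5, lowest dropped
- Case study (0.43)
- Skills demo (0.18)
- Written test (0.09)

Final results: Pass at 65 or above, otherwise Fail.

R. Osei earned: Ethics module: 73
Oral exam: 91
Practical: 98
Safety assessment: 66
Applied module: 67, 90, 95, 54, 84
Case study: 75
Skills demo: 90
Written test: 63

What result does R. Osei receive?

Pass

Applied module: drop 54 → average of remaining 4 = 336/4 = 84
Weighted total:
  Ethics module 73 × 0.05 = 3.65
  Oral exam 91 × 0.08 = 7.28
  Practical 98 × 0.05 = 4.9
  Safety assessment 66 × 0.07 = 4.62
  Applied module 84 × 0.05 = 4.2
  Case study 75 × 0.43 = 32.25
  Skills demo 90 × 0.18 = 16.2
  Written test 63 × 0.09 = 5.67
Sum = 78.77
78.77 ≥ 65 → Pass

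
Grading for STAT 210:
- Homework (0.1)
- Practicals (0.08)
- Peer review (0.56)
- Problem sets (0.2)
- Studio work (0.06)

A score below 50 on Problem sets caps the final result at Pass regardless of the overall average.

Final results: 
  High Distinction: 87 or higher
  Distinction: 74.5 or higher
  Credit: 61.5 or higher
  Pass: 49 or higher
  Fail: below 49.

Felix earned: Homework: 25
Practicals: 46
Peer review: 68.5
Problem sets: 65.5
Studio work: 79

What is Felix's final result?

Problem sets score 65.5 ≥ 50: minimum met.
Weighted total:
  Homework 25 × 0.1 = 2.5
  Practicals 46 × 0.08 = 3.68
  Peer review 68.5 × 0.56 = 38.36
  Problem sets 65.5 × 0.2 = 13.1
  Studio work 79 × 0.06 = 4.74
Sum = 62.38
62.38 is ≥ 61.5 and < 74.5 → Credit

Credit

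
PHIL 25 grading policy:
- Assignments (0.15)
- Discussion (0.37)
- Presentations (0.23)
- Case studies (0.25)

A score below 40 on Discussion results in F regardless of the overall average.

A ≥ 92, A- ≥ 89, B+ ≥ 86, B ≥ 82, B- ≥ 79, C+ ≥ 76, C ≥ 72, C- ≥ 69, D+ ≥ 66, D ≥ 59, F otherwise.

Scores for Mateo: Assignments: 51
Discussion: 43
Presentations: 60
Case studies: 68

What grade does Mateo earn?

Discussion score 43 ≥ 40: minimum met.
Weighted total:
  Assignments 51 × 0.15 = 7.65
  Discussion 43 × 0.37 = 15.91
  Presentations 60 × 0.23 = 13.8
  Case studies 68 × 0.25 = 17
Sum = 54.36
54.36 < 59 → F

F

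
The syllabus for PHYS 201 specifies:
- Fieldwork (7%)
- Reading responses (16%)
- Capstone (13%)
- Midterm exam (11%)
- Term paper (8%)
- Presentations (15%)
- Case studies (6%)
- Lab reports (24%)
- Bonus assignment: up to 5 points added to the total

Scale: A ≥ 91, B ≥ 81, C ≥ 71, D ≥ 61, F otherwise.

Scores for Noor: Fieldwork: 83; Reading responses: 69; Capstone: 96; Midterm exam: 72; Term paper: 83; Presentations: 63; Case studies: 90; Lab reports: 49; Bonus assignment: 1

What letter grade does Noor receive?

Weighted total:
  Fieldwork 83 × 0.07 = 5.81
  Reading responses 69 × 0.16 = 11.04
  Capstone 96 × 0.13 = 12.48
  Midterm exam 72 × 0.11 = 7.92
  Term paper 83 × 0.08 = 6.64
  Presentations 63 × 0.15 = 9.45
  Case studies 90 × 0.06 = 5.4
  Lab reports 49 × 0.24 = 11.76
Sum = 70.5
Bonus assignment: 70.5 + 1 = 71.5
71.5 is ≥ 71 and < 81 → C

C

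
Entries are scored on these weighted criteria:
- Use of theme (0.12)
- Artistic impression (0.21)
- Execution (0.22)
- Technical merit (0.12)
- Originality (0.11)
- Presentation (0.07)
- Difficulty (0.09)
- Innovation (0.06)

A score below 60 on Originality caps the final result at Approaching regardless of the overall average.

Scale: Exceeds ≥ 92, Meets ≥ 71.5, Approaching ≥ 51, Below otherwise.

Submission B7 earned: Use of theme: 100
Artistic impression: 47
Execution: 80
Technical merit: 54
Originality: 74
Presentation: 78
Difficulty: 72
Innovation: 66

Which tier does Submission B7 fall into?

Approaching

Originality score 74 ≥ 60: minimum met.
Weighted total:
  Use of theme 100 × 0.12 = 12
  Artistic impression 47 × 0.21 = 9.87
  Execution 80 × 0.22 = 17.6
  Technical merit 54 × 0.12 = 6.48
  Originality 74 × 0.11 = 8.14
  Presentation 78 × 0.07 = 5.46
  Difficulty 72 × 0.09 = 6.48
  Innovation 66 × 0.06 = 3.96
Sum = 69.99
69.99 is ≥ 51 and < 71.5 → Approaching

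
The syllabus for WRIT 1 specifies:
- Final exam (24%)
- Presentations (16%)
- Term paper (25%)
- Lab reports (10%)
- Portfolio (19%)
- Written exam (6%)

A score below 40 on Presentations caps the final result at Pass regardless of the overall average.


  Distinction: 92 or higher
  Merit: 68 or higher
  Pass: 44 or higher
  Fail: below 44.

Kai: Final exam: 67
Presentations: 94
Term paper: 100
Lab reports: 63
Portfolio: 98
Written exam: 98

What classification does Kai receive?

Merit

Presentations score 94 ≥ 40: minimum met.
Weighted total:
  Final exam 67 × 0.24 = 16.08
  Presentations 94 × 0.16 = 15.04
  Term paper 100 × 0.25 = 25
  Lab reports 63 × 0.1 = 6.3
  Portfolio 98 × 0.19 = 18.62
  Written exam 98 × 0.06 = 5.88
Sum = 86.92
86.92 is ≥ 68 and < 92 → Merit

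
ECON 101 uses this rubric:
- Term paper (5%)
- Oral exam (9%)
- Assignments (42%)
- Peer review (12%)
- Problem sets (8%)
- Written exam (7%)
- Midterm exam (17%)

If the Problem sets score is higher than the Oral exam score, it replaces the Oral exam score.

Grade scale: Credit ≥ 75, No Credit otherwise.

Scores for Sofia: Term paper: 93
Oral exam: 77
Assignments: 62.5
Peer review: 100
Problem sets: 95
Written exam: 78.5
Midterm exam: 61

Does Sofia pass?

No Credit

Problem sets (95) > Oral exam (77), so Oral exam counts as 95.
Weighted total:
  Term paper 93 × 0.05 = 4.65
  Oral exam 95 × 0.09 = 8.55
  Assignments 62.5 × 0.42 = 26.25
  Peer review 100 × 0.12 = 12
  Problem sets 95 × 0.08 = 7.6
  Written exam 78.5 × 0.07 = 5.495
  Midterm exam 61 × 0.17 = 10.37
Sum = 74.915
74.915 < 75 → No Credit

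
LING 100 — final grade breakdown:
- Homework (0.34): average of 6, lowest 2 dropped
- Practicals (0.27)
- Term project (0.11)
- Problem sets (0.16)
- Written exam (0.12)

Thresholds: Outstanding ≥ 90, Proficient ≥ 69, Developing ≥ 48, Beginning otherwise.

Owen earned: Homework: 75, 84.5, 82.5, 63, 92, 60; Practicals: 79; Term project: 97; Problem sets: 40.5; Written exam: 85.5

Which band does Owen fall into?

Proficient

Homework: drop 60, 63 → average of remaining 4 = 334/4 = 83.5
Weighted total:
  Homework 83.5 × 0.34 = 28.39
  Practicals 79 × 0.27 = 21.33
  Term project 97 × 0.11 = 10.67
  Problem sets 40.5 × 0.16 = 6.48
  Written exam 85.5 × 0.12 = 10.26
Sum = 77.13
77.13 is ≥ 69 and < 90 → Proficient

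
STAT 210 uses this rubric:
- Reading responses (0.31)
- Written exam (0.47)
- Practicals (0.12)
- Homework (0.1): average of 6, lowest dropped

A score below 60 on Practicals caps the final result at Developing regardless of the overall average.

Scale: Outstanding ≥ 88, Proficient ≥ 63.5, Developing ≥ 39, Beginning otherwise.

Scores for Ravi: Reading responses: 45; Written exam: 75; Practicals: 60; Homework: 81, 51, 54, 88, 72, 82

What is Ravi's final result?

Homework: drop 51 → average of remaining 5 = 377/5 = 75.4
Practicals score 60 ≥ 60: minimum met.
Weighted total:
  Reading responses 45 × 0.31 = 13.95
  Written exam 75 × 0.47 = 35.25
  Practicals 60 × 0.12 = 7.2
  Homework 75.4 × 0.1 = 7.54
Sum = 63.94
63.94 is ≥ 63.5 and < 88 → Proficient

Proficient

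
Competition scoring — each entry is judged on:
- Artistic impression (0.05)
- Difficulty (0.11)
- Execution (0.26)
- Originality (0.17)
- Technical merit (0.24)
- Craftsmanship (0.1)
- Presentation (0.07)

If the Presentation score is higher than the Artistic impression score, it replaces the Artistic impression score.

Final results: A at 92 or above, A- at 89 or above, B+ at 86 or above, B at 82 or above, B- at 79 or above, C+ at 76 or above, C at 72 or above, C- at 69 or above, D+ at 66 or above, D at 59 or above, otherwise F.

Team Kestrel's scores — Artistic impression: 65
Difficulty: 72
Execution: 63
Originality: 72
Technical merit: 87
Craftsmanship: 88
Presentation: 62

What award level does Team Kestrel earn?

Presentation (62) ≤ Artistic impression (65), so Artistic impression stays at 65.
Weighted total:
  Artistic impression 65 × 0.05 = 3.25
  Difficulty 72 × 0.11 = 7.92
  Execution 63 × 0.26 = 16.38
  Originality 72 × 0.17 = 12.24
  Technical merit 87 × 0.24 = 20.88
  Craftsmanship 88 × 0.1 = 8.8
  Presentation 62 × 0.07 = 4.34
Sum = 73.81
73.81 is ≥ 72 and < 76 → C

C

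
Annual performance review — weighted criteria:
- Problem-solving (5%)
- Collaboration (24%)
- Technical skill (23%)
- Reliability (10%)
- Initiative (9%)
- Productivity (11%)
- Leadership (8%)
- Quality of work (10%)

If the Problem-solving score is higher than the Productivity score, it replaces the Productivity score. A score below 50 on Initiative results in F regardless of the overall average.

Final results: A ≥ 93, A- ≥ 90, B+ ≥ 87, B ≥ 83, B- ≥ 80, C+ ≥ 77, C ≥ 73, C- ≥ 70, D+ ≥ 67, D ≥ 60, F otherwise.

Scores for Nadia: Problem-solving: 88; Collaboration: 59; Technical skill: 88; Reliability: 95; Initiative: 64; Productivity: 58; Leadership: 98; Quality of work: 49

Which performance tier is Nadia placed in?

C

Problem-solving (88) > Productivity (58), so Productivity counts as 88.
Initiative score 64 ≥ 50: minimum met.
Weighted total:
  Problem-solving 88 × 0.05 = 4.4
  Collaboration 59 × 0.24 = 14.16
  Technical skill 88 × 0.23 = 20.24
  Reliability 95 × 0.1 = 9.5
  Initiative 64 × 0.09 = 5.76
  Productivity 88 × 0.11 = 9.68
  Leadership 98 × 0.08 = 7.84
  Quality of work 49 × 0.1 = 4.9
Sum = 76.48
76.48 is ≥ 73 and < 77 → C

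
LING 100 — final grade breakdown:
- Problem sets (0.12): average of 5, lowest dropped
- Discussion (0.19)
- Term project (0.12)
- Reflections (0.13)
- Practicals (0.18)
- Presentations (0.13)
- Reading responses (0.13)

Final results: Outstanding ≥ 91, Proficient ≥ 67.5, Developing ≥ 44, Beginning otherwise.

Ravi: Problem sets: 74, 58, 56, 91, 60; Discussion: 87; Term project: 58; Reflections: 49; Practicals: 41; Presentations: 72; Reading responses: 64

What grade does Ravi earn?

Problem sets: drop 56 → average of remaining 4 = 283/4 = 70.75
Weighted total:
  Problem sets 70.75 × 0.12 = 8.49
  Discussion 87 × 0.19 = 16.53
  Term project 58 × 0.12 = 6.96
  Reflections 49 × 0.13 = 6.37
  Practicals 41 × 0.18 = 7.38
  Presentations 72 × 0.13 = 9.36
  Reading responses 64 × 0.13 = 8.32
Sum = 63.41
63.41 is ≥ 44 and < 67.5 → Developing

Developing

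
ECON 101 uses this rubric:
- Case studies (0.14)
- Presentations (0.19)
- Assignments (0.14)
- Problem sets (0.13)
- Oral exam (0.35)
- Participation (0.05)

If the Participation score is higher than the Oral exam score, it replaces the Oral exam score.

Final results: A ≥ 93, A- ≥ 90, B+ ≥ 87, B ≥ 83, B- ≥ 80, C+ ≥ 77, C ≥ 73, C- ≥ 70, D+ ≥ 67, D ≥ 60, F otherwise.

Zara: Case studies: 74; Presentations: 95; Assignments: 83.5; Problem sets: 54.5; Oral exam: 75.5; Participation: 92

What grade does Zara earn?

Participation (92) > Oral exam (75.5), so Oral exam counts as 92.
Weighted total:
  Case studies 74 × 0.14 = 10.36
  Presentations 95 × 0.19 = 18.05
  Assignments 83.5 × 0.14 = 11.69
  Problem sets 54.5 × 0.13 = 7.085
  Oral exam 92 × 0.35 = 32.2
  Participation 92 × 0.05 = 4.6
Sum = 83.985
83.985 is ≥ 83 and < 87 → B

B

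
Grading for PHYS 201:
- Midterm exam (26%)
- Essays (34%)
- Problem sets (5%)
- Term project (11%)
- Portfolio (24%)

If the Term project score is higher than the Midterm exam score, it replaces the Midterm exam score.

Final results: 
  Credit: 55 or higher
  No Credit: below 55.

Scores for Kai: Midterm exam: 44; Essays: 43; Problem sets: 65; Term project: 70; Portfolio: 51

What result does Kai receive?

Term project (70) > Midterm exam (44), so Midterm exam counts as 70.
Weighted total:
  Midterm exam 70 × 0.26 = 18.2
  Essays 43 × 0.34 = 14.62
  Problem sets 65 × 0.05 = 3.25
  Term project 70 × 0.11 = 7.7
  Portfolio 51 × 0.24 = 12.24
Sum = 56.01
56.01 ≥ 55 → Credit

Credit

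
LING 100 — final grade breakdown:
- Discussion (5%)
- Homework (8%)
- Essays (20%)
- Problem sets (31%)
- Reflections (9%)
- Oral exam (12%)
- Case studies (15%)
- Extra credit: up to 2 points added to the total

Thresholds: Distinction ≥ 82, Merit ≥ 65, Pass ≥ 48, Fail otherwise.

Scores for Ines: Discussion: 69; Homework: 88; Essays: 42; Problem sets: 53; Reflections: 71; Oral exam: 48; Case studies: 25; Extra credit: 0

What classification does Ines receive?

Weighted total:
  Discussion 69 × 0.05 = 3.45
  Homework 88 × 0.08 = 7.04
  Essays 42 × 0.2 = 8.4
  Problem sets 53 × 0.31 = 16.43
  Reflections 71 × 0.09 = 6.39
  Oral exam 48 × 0.12 = 5.76
  Case studies 25 × 0.15 = 3.75
Sum = 51.22
Extra credit: 51.22 + 0 = 51.22
51.22 is ≥ 48 and < 65 → Pass

Pass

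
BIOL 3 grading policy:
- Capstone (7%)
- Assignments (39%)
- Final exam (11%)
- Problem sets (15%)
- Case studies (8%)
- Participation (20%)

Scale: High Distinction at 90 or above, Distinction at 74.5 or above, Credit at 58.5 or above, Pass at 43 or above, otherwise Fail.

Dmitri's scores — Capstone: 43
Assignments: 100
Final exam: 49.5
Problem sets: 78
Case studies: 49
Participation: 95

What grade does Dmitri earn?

Distinction

Weighted total:
  Capstone 43 × 0.07 = 3.01
  Assignments 100 × 0.39 = 39
  Final exam 49.5 × 0.11 = 5.445
  Problem sets 78 × 0.15 = 11.7
  Case studies 49 × 0.08 = 3.92
  Participation 95 × 0.2 = 19
Sum = 82.075
82.075 is ≥ 74.5 and < 90 → Distinction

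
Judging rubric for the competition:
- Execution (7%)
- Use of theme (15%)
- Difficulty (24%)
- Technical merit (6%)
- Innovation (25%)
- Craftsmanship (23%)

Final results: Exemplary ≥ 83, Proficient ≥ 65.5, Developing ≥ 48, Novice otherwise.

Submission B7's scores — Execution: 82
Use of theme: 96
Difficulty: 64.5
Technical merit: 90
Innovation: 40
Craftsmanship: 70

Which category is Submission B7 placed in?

Weighted total:
  Execution 82 × 0.07 = 5.74
  Use of theme 96 × 0.15 = 14.4
  Difficulty 64.5 × 0.24 = 15.48
  Technical merit 90 × 0.06 = 5.4
  Innovation 40 × 0.25 = 10
  Craftsmanship 70 × 0.23 = 16.1
Sum = 67.12
67.12 is ≥ 65.5 and < 83 → Proficient

Proficient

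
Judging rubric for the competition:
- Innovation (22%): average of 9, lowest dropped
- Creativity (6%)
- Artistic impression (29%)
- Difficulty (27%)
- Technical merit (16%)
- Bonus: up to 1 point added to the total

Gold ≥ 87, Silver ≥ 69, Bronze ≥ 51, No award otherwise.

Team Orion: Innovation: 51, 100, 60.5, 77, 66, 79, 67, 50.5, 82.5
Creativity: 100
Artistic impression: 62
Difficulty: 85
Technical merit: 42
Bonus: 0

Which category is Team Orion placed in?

Innovation: drop 50.5 → average of remaining 8 = 583/8 = 72.875
Weighted total:
  Innovation 72.875 × 0.22 = 16.0325
  Creativity 100 × 0.06 = 6
  Artistic impression 62 × 0.29 = 17.98
  Difficulty 85 × 0.27 = 22.95
  Technical merit 42 × 0.16 = 6.72
Sum = 69.6825
Bonus: 69.6825 + 0 = 69.6825
69.6825 is ≥ 69 and < 87 → Silver

Silver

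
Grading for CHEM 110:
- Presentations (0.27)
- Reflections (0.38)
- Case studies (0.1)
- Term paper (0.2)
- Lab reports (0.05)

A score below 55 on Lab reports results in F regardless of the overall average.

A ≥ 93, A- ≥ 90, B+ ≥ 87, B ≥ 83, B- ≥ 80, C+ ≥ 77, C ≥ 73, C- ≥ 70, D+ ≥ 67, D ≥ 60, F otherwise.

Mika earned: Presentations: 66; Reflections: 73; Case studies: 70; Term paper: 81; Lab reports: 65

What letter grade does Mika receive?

Lab reports score 65 ≥ 55: minimum met.
Weighted total:
  Presentations 66 × 0.27 = 17.82
  Reflections 73 × 0.38 = 27.74
  Case studies 70 × 0.1 = 7
  Term paper 81 × 0.2 = 16.2
  Lab reports 65 × 0.05 = 3.25
Sum = 72.01
72.01 is ≥ 70 and < 73 → C-

C-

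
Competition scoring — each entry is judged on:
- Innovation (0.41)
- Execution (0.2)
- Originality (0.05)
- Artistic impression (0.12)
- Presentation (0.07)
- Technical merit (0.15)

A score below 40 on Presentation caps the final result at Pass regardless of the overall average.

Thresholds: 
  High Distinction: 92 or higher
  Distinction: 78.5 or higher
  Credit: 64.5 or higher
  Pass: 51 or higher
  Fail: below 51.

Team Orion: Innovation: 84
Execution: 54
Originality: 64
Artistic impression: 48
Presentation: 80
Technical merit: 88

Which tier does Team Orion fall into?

Credit

Presentation score 80 ≥ 40: minimum met.
Weighted total:
  Innovation 84 × 0.41 = 34.44
  Execution 54 × 0.2 = 10.8
  Originality 64 × 0.05 = 3.2
  Artistic impression 48 × 0.12 = 5.76
  Presentation 80 × 0.07 = 5.6
  Technical merit 88 × 0.15 = 13.2
Sum = 73
73 is ≥ 64.5 and < 78.5 → Credit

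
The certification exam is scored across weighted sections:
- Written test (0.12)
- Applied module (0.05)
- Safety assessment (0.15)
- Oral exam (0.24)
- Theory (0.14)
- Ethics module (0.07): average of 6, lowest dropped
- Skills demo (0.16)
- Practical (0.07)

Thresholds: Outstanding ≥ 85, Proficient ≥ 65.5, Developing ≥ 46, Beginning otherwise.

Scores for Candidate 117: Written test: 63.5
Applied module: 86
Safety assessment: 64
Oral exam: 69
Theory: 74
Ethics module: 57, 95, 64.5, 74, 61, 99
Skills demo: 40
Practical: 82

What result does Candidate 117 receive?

Ethics module: drop 57 → average of remaining 5 = 393.5/5 = 78.7
Weighted total:
  Written test 63.5 × 0.12 = 7.62
  Applied module 86 × 0.05 = 4.3
  Safety assessment 64 × 0.15 = 9.6
  Oral exam 69 × 0.24 = 16.56
  Theory 74 × 0.14 = 10.36
  Ethics module 78.7 × 0.07 = 5.509
  Skills demo 40 × 0.16 = 6.4
  Practical 82 × 0.07 = 5.74
Sum = 66.089
66.089 is ≥ 65.5 and < 85 → Proficient

Proficient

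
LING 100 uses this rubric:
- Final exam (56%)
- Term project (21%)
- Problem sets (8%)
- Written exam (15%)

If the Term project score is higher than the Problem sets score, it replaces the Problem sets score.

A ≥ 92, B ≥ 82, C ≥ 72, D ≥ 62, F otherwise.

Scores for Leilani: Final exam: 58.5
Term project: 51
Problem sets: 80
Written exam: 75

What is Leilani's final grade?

F

Term project (51) ≤ Problem sets (80), so Problem sets stays at 80.
Weighted total:
  Final exam 58.5 × 0.56 = 32.76
  Term project 51 × 0.21 = 10.71
  Problem sets 80 × 0.08 = 6.4
  Written exam 75 × 0.15 = 11.25
Sum = 61.12
61.12 < 62 → F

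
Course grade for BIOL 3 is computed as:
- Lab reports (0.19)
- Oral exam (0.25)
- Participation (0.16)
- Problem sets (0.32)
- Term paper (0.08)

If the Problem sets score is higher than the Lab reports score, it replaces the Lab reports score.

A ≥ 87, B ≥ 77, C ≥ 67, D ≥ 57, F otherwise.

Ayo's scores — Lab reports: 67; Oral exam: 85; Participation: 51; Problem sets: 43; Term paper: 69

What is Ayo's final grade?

Problem sets (43) ≤ Lab reports (67), so Lab reports stays at 67.
Weighted total:
  Lab reports 67 × 0.19 = 12.73
  Oral exam 85 × 0.25 = 21.25
  Participation 51 × 0.16 = 8.16
  Problem sets 43 × 0.32 = 13.76
  Term paper 69 × 0.08 = 5.52
Sum = 61.42
61.42 is ≥ 57 and < 67 → D

D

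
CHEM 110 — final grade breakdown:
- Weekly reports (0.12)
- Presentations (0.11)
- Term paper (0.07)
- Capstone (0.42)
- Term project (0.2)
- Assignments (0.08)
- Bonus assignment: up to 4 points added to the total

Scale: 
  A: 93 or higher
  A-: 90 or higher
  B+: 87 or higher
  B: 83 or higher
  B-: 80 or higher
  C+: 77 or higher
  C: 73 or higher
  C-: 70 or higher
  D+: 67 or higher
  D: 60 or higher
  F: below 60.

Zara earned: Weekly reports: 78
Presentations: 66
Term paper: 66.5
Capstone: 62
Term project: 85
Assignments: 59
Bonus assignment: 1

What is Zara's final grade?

C-

Weighted total:
  Weekly reports 78 × 0.12 = 9.36
  Presentations 66 × 0.11 = 7.26
  Term paper 66.5 × 0.07 = 4.655
  Capstone 62 × 0.42 = 26.04
  Term project 85 × 0.2 = 17
  Assignments 59 × 0.08 = 4.72
Sum = 69.035
Bonus assignment: 69.035 + 1 = 70.035
70.035 is ≥ 70 and < 73 → C-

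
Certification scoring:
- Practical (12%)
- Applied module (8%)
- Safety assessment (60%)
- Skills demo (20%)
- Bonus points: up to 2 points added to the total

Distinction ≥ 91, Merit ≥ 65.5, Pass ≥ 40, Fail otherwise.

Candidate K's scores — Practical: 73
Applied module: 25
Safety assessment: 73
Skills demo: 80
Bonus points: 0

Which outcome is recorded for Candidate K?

Merit

Weighted total:
  Practical 73 × 0.12 = 8.76
  Applied module 25 × 0.08 = 2
  Safety assessment 73 × 0.6 = 43.8
  Skills demo 80 × 0.2 = 16
Sum = 70.56
Bonus points: 70.56 + 0 = 70.56
70.56 is ≥ 65.5 and < 91 → Merit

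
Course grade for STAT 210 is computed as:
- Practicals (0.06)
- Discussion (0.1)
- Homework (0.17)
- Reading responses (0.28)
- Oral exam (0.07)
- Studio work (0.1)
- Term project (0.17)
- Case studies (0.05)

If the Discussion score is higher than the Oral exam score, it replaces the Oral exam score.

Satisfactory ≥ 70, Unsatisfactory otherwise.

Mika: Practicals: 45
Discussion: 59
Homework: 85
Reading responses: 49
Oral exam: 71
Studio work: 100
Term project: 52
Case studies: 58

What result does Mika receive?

Unsatisfactory

Discussion (59) ≤ Oral exam (71), so Oral exam stays at 71.
Weighted total:
  Practicals 45 × 0.06 = 2.7
  Discussion 59 × 0.1 = 5.9
  Homework 85 × 0.17 = 14.45
  Reading responses 49 × 0.28 = 13.72
  Oral exam 71 × 0.07 = 4.97
  Studio work 100 × 0.1 = 10
  Term project 52 × 0.17 = 8.84
  Case studies 58 × 0.05 = 2.9
Sum = 63.48
63.48 < 70 → Unsatisfactory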